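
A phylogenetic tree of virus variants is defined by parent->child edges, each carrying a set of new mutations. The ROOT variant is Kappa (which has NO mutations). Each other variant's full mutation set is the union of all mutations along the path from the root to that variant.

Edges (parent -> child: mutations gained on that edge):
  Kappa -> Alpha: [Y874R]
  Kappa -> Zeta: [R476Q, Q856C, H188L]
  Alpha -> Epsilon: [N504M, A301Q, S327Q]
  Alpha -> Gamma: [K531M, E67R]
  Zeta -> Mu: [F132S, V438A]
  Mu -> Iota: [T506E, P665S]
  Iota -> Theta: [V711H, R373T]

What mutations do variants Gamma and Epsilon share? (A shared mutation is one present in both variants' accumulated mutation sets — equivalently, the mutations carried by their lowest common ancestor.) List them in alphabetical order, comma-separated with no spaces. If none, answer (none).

Accumulating mutations along path to Gamma:
  At Kappa: gained [] -> total []
  At Alpha: gained ['Y874R'] -> total ['Y874R']
  At Gamma: gained ['K531M', 'E67R'] -> total ['E67R', 'K531M', 'Y874R']
Mutations(Gamma) = ['E67R', 'K531M', 'Y874R']
Accumulating mutations along path to Epsilon:
  At Kappa: gained [] -> total []
  At Alpha: gained ['Y874R'] -> total ['Y874R']
  At Epsilon: gained ['N504M', 'A301Q', 'S327Q'] -> total ['A301Q', 'N504M', 'S327Q', 'Y874R']
Mutations(Epsilon) = ['A301Q', 'N504M', 'S327Q', 'Y874R']
Intersection: ['E67R', 'K531M', 'Y874R'] ∩ ['A301Q', 'N504M', 'S327Q', 'Y874R'] = ['Y874R']

Answer: Y874R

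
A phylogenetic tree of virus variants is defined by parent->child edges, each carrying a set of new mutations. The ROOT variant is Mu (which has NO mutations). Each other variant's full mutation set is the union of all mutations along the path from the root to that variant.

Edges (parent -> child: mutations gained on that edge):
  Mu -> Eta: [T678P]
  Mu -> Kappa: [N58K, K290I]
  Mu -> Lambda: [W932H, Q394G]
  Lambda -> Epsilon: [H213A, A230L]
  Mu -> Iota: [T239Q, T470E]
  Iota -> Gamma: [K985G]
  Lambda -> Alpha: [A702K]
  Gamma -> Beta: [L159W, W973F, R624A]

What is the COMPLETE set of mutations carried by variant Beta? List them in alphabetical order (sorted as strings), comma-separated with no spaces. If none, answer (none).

At Mu: gained [] -> total []
At Iota: gained ['T239Q', 'T470E'] -> total ['T239Q', 'T470E']
At Gamma: gained ['K985G'] -> total ['K985G', 'T239Q', 'T470E']
At Beta: gained ['L159W', 'W973F', 'R624A'] -> total ['K985G', 'L159W', 'R624A', 'T239Q', 'T470E', 'W973F']

Answer: K985G,L159W,R624A,T239Q,T470E,W973F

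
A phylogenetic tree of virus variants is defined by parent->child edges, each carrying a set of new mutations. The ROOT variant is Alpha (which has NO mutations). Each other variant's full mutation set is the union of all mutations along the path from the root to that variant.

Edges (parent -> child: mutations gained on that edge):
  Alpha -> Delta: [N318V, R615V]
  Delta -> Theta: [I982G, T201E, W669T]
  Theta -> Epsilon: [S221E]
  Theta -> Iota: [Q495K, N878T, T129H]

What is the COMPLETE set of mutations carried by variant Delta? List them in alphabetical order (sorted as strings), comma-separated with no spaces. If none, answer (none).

Answer: N318V,R615V

Derivation:
At Alpha: gained [] -> total []
At Delta: gained ['N318V', 'R615V'] -> total ['N318V', 'R615V']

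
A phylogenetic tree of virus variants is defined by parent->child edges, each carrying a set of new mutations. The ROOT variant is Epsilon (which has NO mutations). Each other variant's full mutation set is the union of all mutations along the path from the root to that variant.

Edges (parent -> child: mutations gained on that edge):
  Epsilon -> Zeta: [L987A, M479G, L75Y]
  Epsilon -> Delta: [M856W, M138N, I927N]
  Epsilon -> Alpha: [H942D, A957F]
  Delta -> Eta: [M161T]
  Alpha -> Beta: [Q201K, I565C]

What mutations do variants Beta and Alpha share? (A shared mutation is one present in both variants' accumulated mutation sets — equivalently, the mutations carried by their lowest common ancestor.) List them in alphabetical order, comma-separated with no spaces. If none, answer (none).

Answer: A957F,H942D

Derivation:
Accumulating mutations along path to Beta:
  At Epsilon: gained [] -> total []
  At Alpha: gained ['H942D', 'A957F'] -> total ['A957F', 'H942D']
  At Beta: gained ['Q201K', 'I565C'] -> total ['A957F', 'H942D', 'I565C', 'Q201K']
Mutations(Beta) = ['A957F', 'H942D', 'I565C', 'Q201K']
Accumulating mutations along path to Alpha:
  At Epsilon: gained [] -> total []
  At Alpha: gained ['H942D', 'A957F'] -> total ['A957F', 'H942D']
Mutations(Alpha) = ['A957F', 'H942D']
Intersection: ['A957F', 'H942D', 'I565C', 'Q201K'] ∩ ['A957F', 'H942D'] = ['A957F', 'H942D']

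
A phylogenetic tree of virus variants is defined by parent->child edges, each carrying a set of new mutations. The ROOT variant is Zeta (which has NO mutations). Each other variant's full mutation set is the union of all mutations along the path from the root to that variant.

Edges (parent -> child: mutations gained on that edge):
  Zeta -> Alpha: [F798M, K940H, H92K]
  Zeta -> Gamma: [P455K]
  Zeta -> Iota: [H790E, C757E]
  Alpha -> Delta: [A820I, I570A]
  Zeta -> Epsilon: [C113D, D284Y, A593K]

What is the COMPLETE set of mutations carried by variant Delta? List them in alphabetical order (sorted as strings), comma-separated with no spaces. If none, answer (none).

Answer: A820I,F798M,H92K,I570A,K940H

Derivation:
At Zeta: gained [] -> total []
At Alpha: gained ['F798M', 'K940H', 'H92K'] -> total ['F798M', 'H92K', 'K940H']
At Delta: gained ['A820I', 'I570A'] -> total ['A820I', 'F798M', 'H92K', 'I570A', 'K940H']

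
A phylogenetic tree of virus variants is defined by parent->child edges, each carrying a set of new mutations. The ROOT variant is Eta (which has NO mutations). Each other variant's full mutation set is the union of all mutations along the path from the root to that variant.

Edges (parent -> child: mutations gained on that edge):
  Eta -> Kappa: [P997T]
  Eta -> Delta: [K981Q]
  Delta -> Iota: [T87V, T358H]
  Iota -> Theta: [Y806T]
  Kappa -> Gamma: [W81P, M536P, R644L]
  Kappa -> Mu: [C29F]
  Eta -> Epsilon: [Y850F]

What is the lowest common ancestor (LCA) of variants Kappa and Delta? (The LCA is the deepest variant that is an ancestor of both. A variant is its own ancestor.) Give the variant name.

Path from root to Kappa: Eta -> Kappa
  ancestors of Kappa: {Eta, Kappa}
Path from root to Delta: Eta -> Delta
  ancestors of Delta: {Eta, Delta}
Common ancestors: {Eta}
Walk up from Delta: Delta (not in ancestors of Kappa), Eta (in ancestors of Kappa)
Deepest common ancestor (LCA) = Eta

Answer: Eta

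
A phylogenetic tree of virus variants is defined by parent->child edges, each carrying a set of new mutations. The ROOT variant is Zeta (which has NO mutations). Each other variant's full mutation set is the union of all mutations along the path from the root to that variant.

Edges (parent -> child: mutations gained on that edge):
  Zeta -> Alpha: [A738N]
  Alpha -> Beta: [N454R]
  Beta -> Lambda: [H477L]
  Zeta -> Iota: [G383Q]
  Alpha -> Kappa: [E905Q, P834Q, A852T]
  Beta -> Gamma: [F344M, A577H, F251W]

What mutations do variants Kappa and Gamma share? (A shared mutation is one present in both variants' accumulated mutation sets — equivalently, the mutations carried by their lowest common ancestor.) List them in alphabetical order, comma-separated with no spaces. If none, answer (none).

Accumulating mutations along path to Kappa:
  At Zeta: gained [] -> total []
  At Alpha: gained ['A738N'] -> total ['A738N']
  At Kappa: gained ['E905Q', 'P834Q', 'A852T'] -> total ['A738N', 'A852T', 'E905Q', 'P834Q']
Mutations(Kappa) = ['A738N', 'A852T', 'E905Q', 'P834Q']
Accumulating mutations along path to Gamma:
  At Zeta: gained [] -> total []
  At Alpha: gained ['A738N'] -> total ['A738N']
  At Beta: gained ['N454R'] -> total ['A738N', 'N454R']
  At Gamma: gained ['F344M', 'A577H', 'F251W'] -> total ['A577H', 'A738N', 'F251W', 'F344M', 'N454R']
Mutations(Gamma) = ['A577H', 'A738N', 'F251W', 'F344M', 'N454R']
Intersection: ['A738N', 'A852T', 'E905Q', 'P834Q'] ∩ ['A577H', 'A738N', 'F251W', 'F344M', 'N454R'] = ['A738N']

Answer: A738N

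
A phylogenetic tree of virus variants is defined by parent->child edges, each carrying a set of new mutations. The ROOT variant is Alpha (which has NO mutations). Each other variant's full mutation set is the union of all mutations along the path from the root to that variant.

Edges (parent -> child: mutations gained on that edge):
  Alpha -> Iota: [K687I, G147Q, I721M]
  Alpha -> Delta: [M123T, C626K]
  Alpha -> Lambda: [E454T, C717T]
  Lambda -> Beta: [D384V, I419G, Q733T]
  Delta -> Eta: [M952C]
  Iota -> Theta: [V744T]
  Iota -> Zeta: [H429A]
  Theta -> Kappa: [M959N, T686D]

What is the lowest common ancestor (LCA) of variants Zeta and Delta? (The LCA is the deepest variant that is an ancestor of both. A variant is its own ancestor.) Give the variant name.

Answer: Alpha

Derivation:
Path from root to Zeta: Alpha -> Iota -> Zeta
  ancestors of Zeta: {Alpha, Iota, Zeta}
Path from root to Delta: Alpha -> Delta
  ancestors of Delta: {Alpha, Delta}
Common ancestors: {Alpha}
Walk up from Delta: Delta (not in ancestors of Zeta), Alpha (in ancestors of Zeta)
Deepest common ancestor (LCA) = Alpha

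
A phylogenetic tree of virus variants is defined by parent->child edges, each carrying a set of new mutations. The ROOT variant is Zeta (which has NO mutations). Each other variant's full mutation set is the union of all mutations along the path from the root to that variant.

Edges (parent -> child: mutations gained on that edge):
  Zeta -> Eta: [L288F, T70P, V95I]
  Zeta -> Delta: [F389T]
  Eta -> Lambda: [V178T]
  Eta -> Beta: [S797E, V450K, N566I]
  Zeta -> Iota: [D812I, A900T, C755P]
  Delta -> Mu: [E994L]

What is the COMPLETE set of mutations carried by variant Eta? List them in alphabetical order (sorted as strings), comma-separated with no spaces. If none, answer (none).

At Zeta: gained [] -> total []
At Eta: gained ['L288F', 'T70P', 'V95I'] -> total ['L288F', 'T70P', 'V95I']

Answer: L288F,T70P,V95I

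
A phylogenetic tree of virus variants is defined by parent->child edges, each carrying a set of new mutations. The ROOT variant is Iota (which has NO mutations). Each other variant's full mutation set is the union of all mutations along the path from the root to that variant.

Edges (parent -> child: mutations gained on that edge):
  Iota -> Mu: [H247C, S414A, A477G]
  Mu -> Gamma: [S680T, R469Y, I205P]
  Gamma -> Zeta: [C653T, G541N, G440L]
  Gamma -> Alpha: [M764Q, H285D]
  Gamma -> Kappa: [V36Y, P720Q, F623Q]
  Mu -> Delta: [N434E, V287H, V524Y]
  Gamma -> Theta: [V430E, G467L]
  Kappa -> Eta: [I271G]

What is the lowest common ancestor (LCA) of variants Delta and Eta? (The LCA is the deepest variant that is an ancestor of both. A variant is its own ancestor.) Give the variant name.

Path from root to Delta: Iota -> Mu -> Delta
  ancestors of Delta: {Iota, Mu, Delta}
Path from root to Eta: Iota -> Mu -> Gamma -> Kappa -> Eta
  ancestors of Eta: {Iota, Mu, Gamma, Kappa, Eta}
Common ancestors: {Iota, Mu}
Walk up from Eta: Eta (not in ancestors of Delta), Kappa (not in ancestors of Delta), Gamma (not in ancestors of Delta), Mu (in ancestors of Delta), Iota (in ancestors of Delta)
Deepest common ancestor (LCA) = Mu

Answer: Mu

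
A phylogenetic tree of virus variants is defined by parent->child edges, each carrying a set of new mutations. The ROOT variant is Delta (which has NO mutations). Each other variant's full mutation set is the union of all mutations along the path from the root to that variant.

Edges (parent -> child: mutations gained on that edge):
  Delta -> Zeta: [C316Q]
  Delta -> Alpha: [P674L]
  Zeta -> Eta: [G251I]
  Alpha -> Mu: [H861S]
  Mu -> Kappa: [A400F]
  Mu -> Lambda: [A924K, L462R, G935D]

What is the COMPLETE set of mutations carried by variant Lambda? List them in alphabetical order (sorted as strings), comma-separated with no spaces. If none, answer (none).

At Delta: gained [] -> total []
At Alpha: gained ['P674L'] -> total ['P674L']
At Mu: gained ['H861S'] -> total ['H861S', 'P674L']
At Lambda: gained ['A924K', 'L462R', 'G935D'] -> total ['A924K', 'G935D', 'H861S', 'L462R', 'P674L']

Answer: A924K,G935D,H861S,L462R,P674L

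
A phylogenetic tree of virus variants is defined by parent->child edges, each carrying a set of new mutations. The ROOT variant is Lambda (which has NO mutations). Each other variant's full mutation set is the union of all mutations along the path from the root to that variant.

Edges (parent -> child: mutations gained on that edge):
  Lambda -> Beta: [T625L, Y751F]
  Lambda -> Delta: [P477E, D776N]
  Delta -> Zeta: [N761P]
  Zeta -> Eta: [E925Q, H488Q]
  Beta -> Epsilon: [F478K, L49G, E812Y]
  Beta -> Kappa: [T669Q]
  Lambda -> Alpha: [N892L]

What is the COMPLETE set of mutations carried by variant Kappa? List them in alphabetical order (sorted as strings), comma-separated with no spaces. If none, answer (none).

Answer: T625L,T669Q,Y751F

Derivation:
At Lambda: gained [] -> total []
At Beta: gained ['T625L', 'Y751F'] -> total ['T625L', 'Y751F']
At Kappa: gained ['T669Q'] -> total ['T625L', 'T669Q', 'Y751F']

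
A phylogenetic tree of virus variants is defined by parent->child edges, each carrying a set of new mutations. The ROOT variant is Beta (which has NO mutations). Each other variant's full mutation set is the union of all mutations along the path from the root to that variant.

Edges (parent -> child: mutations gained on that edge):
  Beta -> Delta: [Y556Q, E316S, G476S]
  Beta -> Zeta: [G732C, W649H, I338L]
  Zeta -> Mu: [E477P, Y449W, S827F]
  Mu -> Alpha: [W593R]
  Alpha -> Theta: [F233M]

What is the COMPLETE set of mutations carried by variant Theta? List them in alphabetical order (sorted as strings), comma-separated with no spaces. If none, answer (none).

At Beta: gained [] -> total []
At Zeta: gained ['G732C', 'W649H', 'I338L'] -> total ['G732C', 'I338L', 'W649H']
At Mu: gained ['E477P', 'Y449W', 'S827F'] -> total ['E477P', 'G732C', 'I338L', 'S827F', 'W649H', 'Y449W']
At Alpha: gained ['W593R'] -> total ['E477P', 'G732C', 'I338L', 'S827F', 'W593R', 'W649H', 'Y449W']
At Theta: gained ['F233M'] -> total ['E477P', 'F233M', 'G732C', 'I338L', 'S827F', 'W593R', 'W649H', 'Y449W']

Answer: E477P,F233M,G732C,I338L,S827F,W593R,W649H,Y449W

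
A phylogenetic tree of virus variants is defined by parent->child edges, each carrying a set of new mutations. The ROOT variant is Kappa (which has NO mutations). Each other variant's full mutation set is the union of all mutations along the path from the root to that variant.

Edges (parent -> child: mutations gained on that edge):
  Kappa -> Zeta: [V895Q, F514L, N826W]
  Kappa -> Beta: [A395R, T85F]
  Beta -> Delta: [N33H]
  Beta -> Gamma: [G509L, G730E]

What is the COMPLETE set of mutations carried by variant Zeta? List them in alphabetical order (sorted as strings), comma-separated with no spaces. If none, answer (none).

At Kappa: gained [] -> total []
At Zeta: gained ['V895Q', 'F514L', 'N826W'] -> total ['F514L', 'N826W', 'V895Q']

Answer: F514L,N826W,V895Q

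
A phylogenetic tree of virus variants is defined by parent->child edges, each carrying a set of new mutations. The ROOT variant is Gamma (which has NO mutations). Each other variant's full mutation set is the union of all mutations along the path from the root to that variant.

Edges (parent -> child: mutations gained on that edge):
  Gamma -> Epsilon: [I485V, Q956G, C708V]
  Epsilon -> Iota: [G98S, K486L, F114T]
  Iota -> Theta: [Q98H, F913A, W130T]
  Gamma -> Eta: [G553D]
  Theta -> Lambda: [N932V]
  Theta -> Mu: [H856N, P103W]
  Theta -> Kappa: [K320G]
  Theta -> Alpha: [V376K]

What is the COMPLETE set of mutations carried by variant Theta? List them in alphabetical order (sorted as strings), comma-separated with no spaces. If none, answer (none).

Answer: C708V,F114T,F913A,G98S,I485V,K486L,Q956G,Q98H,W130T

Derivation:
At Gamma: gained [] -> total []
At Epsilon: gained ['I485V', 'Q956G', 'C708V'] -> total ['C708V', 'I485V', 'Q956G']
At Iota: gained ['G98S', 'K486L', 'F114T'] -> total ['C708V', 'F114T', 'G98S', 'I485V', 'K486L', 'Q956G']
At Theta: gained ['Q98H', 'F913A', 'W130T'] -> total ['C708V', 'F114T', 'F913A', 'G98S', 'I485V', 'K486L', 'Q956G', 'Q98H', 'W130T']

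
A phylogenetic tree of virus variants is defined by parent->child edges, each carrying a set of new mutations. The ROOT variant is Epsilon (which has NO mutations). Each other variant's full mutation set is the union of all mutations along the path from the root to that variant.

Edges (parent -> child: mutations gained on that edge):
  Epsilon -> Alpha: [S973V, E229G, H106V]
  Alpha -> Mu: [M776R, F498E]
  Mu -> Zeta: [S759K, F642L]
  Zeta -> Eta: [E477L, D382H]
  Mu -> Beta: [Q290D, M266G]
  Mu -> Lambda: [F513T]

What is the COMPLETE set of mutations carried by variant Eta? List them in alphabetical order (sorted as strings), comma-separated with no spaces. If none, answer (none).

Answer: D382H,E229G,E477L,F498E,F642L,H106V,M776R,S759K,S973V

Derivation:
At Epsilon: gained [] -> total []
At Alpha: gained ['S973V', 'E229G', 'H106V'] -> total ['E229G', 'H106V', 'S973V']
At Mu: gained ['M776R', 'F498E'] -> total ['E229G', 'F498E', 'H106V', 'M776R', 'S973V']
At Zeta: gained ['S759K', 'F642L'] -> total ['E229G', 'F498E', 'F642L', 'H106V', 'M776R', 'S759K', 'S973V']
At Eta: gained ['E477L', 'D382H'] -> total ['D382H', 'E229G', 'E477L', 'F498E', 'F642L', 'H106V', 'M776R', 'S759K', 'S973V']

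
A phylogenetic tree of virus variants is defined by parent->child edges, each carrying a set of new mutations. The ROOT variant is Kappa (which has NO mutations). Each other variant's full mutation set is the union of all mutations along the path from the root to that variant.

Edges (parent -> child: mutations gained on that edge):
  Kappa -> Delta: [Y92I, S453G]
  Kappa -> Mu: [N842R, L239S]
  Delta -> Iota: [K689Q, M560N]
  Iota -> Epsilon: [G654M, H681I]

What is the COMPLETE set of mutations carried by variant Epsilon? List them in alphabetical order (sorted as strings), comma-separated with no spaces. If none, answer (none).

At Kappa: gained [] -> total []
At Delta: gained ['Y92I', 'S453G'] -> total ['S453G', 'Y92I']
At Iota: gained ['K689Q', 'M560N'] -> total ['K689Q', 'M560N', 'S453G', 'Y92I']
At Epsilon: gained ['G654M', 'H681I'] -> total ['G654M', 'H681I', 'K689Q', 'M560N', 'S453G', 'Y92I']

Answer: G654M,H681I,K689Q,M560N,S453G,Y92I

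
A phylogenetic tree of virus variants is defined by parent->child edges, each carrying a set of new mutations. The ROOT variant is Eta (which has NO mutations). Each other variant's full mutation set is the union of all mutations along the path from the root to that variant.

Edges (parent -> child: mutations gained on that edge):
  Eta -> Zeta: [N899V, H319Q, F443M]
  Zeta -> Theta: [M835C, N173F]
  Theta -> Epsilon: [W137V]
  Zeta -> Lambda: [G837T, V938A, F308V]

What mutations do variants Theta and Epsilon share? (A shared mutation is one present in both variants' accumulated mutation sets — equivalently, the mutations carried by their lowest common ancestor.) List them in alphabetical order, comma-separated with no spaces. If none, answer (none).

Accumulating mutations along path to Theta:
  At Eta: gained [] -> total []
  At Zeta: gained ['N899V', 'H319Q', 'F443M'] -> total ['F443M', 'H319Q', 'N899V']
  At Theta: gained ['M835C', 'N173F'] -> total ['F443M', 'H319Q', 'M835C', 'N173F', 'N899V']
Mutations(Theta) = ['F443M', 'H319Q', 'M835C', 'N173F', 'N899V']
Accumulating mutations along path to Epsilon:
  At Eta: gained [] -> total []
  At Zeta: gained ['N899V', 'H319Q', 'F443M'] -> total ['F443M', 'H319Q', 'N899V']
  At Theta: gained ['M835C', 'N173F'] -> total ['F443M', 'H319Q', 'M835C', 'N173F', 'N899V']
  At Epsilon: gained ['W137V'] -> total ['F443M', 'H319Q', 'M835C', 'N173F', 'N899V', 'W137V']
Mutations(Epsilon) = ['F443M', 'H319Q', 'M835C', 'N173F', 'N899V', 'W137V']
Intersection: ['F443M', 'H319Q', 'M835C', 'N173F', 'N899V'] ∩ ['F443M', 'H319Q', 'M835C', 'N173F', 'N899V', 'W137V'] = ['F443M', 'H319Q', 'M835C', 'N173F', 'N899V']

Answer: F443M,H319Q,M835C,N173F,N899V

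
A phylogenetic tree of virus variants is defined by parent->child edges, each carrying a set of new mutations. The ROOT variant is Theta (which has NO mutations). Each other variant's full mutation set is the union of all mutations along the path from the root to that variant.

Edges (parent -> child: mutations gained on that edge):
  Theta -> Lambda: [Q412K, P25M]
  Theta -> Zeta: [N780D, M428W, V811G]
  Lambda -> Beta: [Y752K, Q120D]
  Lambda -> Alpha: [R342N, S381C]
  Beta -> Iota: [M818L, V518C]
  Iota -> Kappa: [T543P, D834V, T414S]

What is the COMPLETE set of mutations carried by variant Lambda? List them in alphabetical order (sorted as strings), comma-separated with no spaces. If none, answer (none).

Answer: P25M,Q412K

Derivation:
At Theta: gained [] -> total []
At Lambda: gained ['Q412K', 'P25M'] -> total ['P25M', 'Q412K']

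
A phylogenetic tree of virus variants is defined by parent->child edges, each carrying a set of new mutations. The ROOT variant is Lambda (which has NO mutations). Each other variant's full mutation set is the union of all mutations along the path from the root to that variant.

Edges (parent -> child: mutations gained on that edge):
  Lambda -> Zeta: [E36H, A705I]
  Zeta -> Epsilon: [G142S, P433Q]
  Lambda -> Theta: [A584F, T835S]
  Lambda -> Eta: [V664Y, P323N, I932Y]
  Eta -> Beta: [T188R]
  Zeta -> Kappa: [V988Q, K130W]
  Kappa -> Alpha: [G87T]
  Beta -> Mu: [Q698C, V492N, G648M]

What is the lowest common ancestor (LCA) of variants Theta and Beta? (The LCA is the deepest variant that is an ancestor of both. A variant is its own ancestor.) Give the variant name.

Path from root to Theta: Lambda -> Theta
  ancestors of Theta: {Lambda, Theta}
Path from root to Beta: Lambda -> Eta -> Beta
  ancestors of Beta: {Lambda, Eta, Beta}
Common ancestors: {Lambda}
Walk up from Beta: Beta (not in ancestors of Theta), Eta (not in ancestors of Theta), Lambda (in ancestors of Theta)
Deepest common ancestor (LCA) = Lambda

Answer: Lambda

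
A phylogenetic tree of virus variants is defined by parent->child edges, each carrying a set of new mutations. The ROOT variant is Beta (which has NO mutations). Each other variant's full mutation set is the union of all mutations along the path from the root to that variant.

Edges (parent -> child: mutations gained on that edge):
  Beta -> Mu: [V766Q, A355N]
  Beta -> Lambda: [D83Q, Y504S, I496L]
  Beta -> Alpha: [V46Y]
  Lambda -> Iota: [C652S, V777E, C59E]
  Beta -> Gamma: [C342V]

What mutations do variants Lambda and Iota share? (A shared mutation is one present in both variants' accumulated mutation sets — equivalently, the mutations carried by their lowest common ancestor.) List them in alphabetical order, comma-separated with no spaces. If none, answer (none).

Accumulating mutations along path to Lambda:
  At Beta: gained [] -> total []
  At Lambda: gained ['D83Q', 'Y504S', 'I496L'] -> total ['D83Q', 'I496L', 'Y504S']
Mutations(Lambda) = ['D83Q', 'I496L', 'Y504S']
Accumulating mutations along path to Iota:
  At Beta: gained [] -> total []
  At Lambda: gained ['D83Q', 'Y504S', 'I496L'] -> total ['D83Q', 'I496L', 'Y504S']
  At Iota: gained ['C652S', 'V777E', 'C59E'] -> total ['C59E', 'C652S', 'D83Q', 'I496L', 'V777E', 'Y504S']
Mutations(Iota) = ['C59E', 'C652S', 'D83Q', 'I496L', 'V777E', 'Y504S']
Intersection: ['D83Q', 'I496L', 'Y504S'] ∩ ['C59E', 'C652S', 'D83Q', 'I496L', 'V777E', 'Y504S'] = ['D83Q', 'I496L', 'Y504S']

Answer: D83Q,I496L,Y504S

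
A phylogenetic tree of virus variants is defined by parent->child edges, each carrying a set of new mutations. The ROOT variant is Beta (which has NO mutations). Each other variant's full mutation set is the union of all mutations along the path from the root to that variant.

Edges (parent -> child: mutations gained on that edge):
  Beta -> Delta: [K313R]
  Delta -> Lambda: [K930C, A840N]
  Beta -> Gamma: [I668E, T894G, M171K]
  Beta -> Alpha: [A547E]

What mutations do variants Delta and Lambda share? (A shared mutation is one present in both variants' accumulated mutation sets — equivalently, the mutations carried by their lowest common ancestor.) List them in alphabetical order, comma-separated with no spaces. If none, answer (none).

Accumulating mutations along path to Delta:
  At Beta: gained [] -> total []
  At Delta: gained ['K313R'] -> total ['K313R']
Mutations(Delta) = ['K313R']
Accumulating mutations along path to Lambda:
  At Beta: gained [] -> total []
  At Delta: gained ['K313R'] -> total ['K313R']
  At Lambda: gained ['K930C', 'A840N'] -> total ['A840N', 'K313R', 'K930C']
Mutations(Lambda) = ['A840N', 'K313R', 'K930C']
Intersection: ['K313R'] ∩ ['A840N', 'K313R', 'K930C'] = ['K313R']

Answer: K313R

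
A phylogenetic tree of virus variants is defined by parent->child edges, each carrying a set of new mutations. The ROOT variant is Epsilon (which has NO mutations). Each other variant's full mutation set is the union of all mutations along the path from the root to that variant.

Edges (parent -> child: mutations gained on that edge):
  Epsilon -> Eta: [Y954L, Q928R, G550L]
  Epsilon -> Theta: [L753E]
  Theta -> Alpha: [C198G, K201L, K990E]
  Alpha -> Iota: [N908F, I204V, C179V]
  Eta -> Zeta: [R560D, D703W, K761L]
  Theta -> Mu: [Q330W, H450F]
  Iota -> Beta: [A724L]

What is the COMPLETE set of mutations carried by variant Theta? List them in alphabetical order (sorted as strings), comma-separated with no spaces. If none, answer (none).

Answer: L753E

Derivation:
At Epsilon: gained [] -> total []
At Theta: gained ['L753E'] -> total ['L753E']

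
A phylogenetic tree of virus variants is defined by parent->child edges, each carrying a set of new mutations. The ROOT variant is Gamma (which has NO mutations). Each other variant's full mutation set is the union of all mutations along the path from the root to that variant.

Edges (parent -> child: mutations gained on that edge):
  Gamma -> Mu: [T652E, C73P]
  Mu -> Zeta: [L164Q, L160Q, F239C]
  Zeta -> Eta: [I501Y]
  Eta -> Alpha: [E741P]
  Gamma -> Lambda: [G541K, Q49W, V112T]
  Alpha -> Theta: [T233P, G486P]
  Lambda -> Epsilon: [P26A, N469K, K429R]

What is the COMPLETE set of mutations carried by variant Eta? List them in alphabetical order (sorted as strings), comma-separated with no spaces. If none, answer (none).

Answer: C73P,F239C,I501Y,L160Q,L164Q,T652E

Derivation:
At Gamma: gained [] -> total []
At Mu: gained ['T652E', 'C73P'] -> total ['C73P', 'T652E']
At Zeta: gained ['L164Q', 'L160Q', 'F239C'] -> total ['C73P', 'F239C', 'L160Q', 'L164Q', 'T652E']
At Eta: gained ['I501Y'] -> total ['C73P', 'F239C', 'I501Y', 'L160Q', 'L164Q', 'T652E']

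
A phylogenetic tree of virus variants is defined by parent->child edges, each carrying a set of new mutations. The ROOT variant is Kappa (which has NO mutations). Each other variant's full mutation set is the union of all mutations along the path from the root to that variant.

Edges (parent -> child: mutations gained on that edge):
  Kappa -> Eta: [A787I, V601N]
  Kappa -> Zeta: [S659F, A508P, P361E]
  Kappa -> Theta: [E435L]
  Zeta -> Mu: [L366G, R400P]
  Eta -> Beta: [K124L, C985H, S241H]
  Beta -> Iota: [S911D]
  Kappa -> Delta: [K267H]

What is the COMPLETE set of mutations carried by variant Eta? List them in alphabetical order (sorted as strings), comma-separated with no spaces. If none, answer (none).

At Kappa: gained [] -> total []
At Eta: gained ['A787I', 'V601N'] -> total ['A787I', 'V601N']

Answer: A787I,V601N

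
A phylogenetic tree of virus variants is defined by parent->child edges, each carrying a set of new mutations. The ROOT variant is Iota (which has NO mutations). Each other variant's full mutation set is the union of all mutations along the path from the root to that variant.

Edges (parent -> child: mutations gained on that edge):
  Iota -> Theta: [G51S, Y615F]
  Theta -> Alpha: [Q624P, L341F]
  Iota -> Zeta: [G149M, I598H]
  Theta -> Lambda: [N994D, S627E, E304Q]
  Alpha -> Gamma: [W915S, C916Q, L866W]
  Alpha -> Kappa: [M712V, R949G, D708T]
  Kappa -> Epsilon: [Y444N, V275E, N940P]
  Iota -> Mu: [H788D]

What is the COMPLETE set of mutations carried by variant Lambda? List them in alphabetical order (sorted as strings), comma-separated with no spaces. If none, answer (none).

Answer: E304Q,G51S,N994D,S627E,Y615F

Derivation:
At Iota: gained [] -> total []
At Theta: gained ['G51S', 'Y615F'] -> total ['G51S', 'Y615F']
At Lambda: gained ['N994D', 'S627E', 'E304Q'] -> total ['E304Q', 'G51S', 'N994D', 'S627E', 'Y615F']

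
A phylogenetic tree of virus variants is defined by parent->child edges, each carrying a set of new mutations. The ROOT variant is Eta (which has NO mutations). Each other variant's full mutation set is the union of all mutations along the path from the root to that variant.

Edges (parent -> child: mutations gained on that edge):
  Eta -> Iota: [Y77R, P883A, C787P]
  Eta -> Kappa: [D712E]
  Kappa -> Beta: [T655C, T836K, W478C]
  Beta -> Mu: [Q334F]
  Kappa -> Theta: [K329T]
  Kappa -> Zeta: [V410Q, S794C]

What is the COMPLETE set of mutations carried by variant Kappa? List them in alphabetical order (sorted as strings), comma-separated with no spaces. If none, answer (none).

At Eta: gained [] -> total []
At Kappa: gained ['D712E'] -> total ['D712E']

Answer: D712E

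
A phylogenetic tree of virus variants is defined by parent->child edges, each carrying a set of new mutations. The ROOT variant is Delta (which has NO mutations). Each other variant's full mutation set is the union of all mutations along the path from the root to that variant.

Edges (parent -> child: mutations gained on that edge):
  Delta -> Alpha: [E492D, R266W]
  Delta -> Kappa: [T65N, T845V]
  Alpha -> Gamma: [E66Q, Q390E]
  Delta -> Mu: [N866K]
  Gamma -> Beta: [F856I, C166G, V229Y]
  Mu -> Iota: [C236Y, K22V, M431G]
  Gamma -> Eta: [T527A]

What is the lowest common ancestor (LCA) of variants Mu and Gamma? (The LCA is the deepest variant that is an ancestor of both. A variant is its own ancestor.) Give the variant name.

Path from root to Mu: Delta -> Mu
  ancestors of Mu: {Delta, Mu}
Path from root to Gamma: Delta -> Alpha -> Gamma
  ancestors of Gamma: {Delta, Alpha, Gamma}
Common ancestors: {Delta}
Walk up from Gamma: Gamma (not in ancestors of Mu), Alpha (not in ancestors of Mu), Delta (in ancestors of Mu)
Deepest common ancestor (LCA) = Delta

Answer: Delta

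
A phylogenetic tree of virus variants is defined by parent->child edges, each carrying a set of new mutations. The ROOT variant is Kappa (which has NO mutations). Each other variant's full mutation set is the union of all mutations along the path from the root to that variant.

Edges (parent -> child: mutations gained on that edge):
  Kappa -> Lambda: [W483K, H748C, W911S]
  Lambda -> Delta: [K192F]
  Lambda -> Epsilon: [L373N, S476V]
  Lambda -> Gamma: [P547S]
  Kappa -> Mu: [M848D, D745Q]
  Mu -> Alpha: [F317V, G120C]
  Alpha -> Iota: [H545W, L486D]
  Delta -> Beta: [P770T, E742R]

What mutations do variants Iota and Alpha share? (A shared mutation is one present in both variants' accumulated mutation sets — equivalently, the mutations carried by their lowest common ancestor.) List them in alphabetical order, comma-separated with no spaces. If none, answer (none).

Accumulating mutations along path to Iota:
  At Kappa: gained [] -> total []
  At Mu: gained ['M848D', 'D745Q'] -> total ['D745Q', 'M848D']
  At Alpha: gained ['F317V', 'G120C'] -> total ['D745Q', 'F317V', 'G120C', 'M848D']
  At Iota: gained ['H545W', 'L486D'] -> total ['D745Q', 'F317V', 'G120C', 'H545W', 'L486D', 'M848D']
Mutations(Iota) = ['D745Q', 'F317V', 'G120C', 'H545W', 'L486D', 'M848D']
Accumulating mutations along path to Alpha:
  At Kappa: gained [] -> total []
  At Mu: gained ['M848D', 'D745Q'] -> total ['D745Q', 'M848D']
  At Alpha: gained ['F317V', 'G120C'] -> total ['D745Q', 'F317V', 'G120C', 'M848D']
Mutations(Alpha) = ['D745Q', 'F317V', 'G120C', 'M848D']
Intersection: ['D745Q', 'F317V', 'G120C', 'H545W', 'L486D', 'M848D'] ∩ ['D745Q', 'F317V', 'G120C', 'M848D'] = ['D745Q', 'F317V', 'G120C', 'M848D']

Answer: D745Q,F317V,G120C,M848D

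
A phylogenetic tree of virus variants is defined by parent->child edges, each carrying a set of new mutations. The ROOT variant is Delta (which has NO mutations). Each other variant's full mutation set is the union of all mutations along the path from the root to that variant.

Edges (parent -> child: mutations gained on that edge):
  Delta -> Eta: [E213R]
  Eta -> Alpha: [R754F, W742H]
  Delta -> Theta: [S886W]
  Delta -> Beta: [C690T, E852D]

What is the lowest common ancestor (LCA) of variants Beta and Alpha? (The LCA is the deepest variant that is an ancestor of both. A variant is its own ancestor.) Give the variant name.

Answer: Delta

Derivation:
Path from root to Beta: Delta -> Beta
  ancestors of Beta: {Delta, Beta}
Path from root to Alpha: Delta -> Eta -> Alpha
  ancestors of Alpha: {Delta, Eta, Alpha}
Common ancestors: {Delta}
Walk up from Alpha: Alpha (not in ancestors of Beta), Eta (not in ancestors of Beta), Delta (in ancestors of Beta)
Deepest common ancestor (LCA) = Delta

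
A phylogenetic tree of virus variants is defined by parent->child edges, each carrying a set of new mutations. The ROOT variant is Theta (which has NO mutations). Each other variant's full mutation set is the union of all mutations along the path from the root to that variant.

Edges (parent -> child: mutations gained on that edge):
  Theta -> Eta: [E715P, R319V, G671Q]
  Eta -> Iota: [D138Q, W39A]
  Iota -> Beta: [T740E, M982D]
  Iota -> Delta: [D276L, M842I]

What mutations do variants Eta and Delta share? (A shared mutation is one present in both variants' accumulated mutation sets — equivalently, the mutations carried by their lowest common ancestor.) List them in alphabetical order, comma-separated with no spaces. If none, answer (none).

Accumulating mutations along path to Eta:
  At Theta: gained [] -> total []
  At Eta: gained ['E715P', 'R319V', 'G671Q'] -> total ['E715P', 'G671Q', 'R319V']
Mutations(Eta) = ['E715P', 'G671Q', 'R319V']
Accumulating mutations along path to Delta:
  At Theta: gained [] -> total []
  At Eta: gained ['E715P', 'R319V', 'G671Q'] -> total ['E715P', 'G671Q', 'R319V']
  At Iota: gained ['D138Q', 'W39A'] -> total ['D138Q', 'E715P', 'G671Q', 'R319V', 'W39A']
  At Delta: gained ['D276L', 'M842I'] -> total ['D138Q', 'D276L', 'E715P', 'G671Q', 'M842I', 'R319V', 'W39A']
Mutations(Delta) = ['D138Q', 'D276L', 'E715P', 'G671Q', 'M842I', 'R319V', 'W39A']
Intersection: ['E715P', 'G671Q', 'R319V'] ∩ ['D138Q', 'D276L', 'E715P', 'G671Q', 'M842I', 'R319V', 'W39A'] = ['E715P', 'G671Q', 'R319V']

Answer: E715P,G671Q,R319V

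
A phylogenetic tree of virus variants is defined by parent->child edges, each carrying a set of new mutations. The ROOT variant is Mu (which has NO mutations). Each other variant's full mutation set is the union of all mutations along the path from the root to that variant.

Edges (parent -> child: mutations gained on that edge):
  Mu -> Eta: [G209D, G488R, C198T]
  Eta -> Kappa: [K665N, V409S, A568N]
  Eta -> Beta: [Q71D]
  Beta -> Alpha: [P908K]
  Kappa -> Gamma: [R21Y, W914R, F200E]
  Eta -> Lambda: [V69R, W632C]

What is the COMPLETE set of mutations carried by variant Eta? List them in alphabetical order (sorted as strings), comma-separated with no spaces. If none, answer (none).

Answer: C198T,G209D,G488R

Derivation:
At Mu: gained [] -> total []
At Eta: gained ['G209D', 'G488R', 'C198T'] -> total ['C198T', 'G209D', 'G488R']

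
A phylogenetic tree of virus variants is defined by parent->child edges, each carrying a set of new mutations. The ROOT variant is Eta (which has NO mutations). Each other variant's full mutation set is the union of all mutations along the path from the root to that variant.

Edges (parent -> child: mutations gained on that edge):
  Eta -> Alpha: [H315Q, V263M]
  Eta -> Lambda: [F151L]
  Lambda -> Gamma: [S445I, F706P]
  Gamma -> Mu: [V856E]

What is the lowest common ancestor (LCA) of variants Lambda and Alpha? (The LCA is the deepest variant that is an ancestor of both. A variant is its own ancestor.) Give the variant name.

Path from root to Lambda: Eta -> Lambda
  ancestors of Lambda: {Eta, Lambda}
Path from root to Alpha: Eta -> Alpha
  ancestors of Alpha: {Eta, Alpha}
Common ancestors: {Eta}
Walk up from Alpha: Alpha (not in ancestors of Lambda), Eta (in ancestors of Lambda)
Deepest common ancestor (LCA) = Eta

Answer: Eta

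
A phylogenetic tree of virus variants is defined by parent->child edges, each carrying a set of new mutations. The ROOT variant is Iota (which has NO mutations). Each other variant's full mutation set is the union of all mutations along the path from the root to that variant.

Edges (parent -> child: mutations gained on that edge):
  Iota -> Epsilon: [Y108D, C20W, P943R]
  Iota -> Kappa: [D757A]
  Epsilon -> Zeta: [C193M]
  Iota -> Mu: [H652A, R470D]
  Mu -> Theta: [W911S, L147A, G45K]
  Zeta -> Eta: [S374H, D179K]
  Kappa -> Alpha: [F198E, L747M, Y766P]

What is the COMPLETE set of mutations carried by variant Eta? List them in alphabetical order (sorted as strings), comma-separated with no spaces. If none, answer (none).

At Iota: gained [] -> total []
At Epsilon: gained ['Y108D', 'C20W', 'P943R'] -> total ['C20W', 'P943R', 'Y108D']
At Zeta: gained ['C193M'] -> total ['C193M', 'C20W', 'P943R', 'Y108D']
At Eta: gained ['S374H', 'D179K'] -> total ['C193M', 'C20W', 'D179K', 'P943R', 'S374H', 'Y108D']

Answer: C193M,C20W,D179K,P943R,S374H,Y108D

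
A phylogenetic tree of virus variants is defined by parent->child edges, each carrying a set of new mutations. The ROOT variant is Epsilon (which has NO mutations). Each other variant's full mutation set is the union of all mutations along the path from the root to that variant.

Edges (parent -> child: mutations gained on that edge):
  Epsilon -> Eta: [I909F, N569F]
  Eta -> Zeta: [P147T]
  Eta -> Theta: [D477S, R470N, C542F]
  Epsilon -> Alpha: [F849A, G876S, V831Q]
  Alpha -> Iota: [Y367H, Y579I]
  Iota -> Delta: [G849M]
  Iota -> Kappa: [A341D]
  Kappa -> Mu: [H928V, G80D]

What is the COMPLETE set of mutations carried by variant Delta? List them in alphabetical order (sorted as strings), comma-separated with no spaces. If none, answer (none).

At Epsilon: gained [] -> total []
At Alpha: gained ['F849A', 'G876S', 'V831Q'] -> total ['F849A', 'G876S', 'V831Q']
At Iota: gained ['Y367H', 'Y579I'] -> total ['F849A', 'G876S', 'V831Q', 'Y367H', 'Y579I']
At Delta: gained ['G849M'] -> total ['F849A', 'G849M', 'G876S', 'V831Q', 'Y367H', 'Y579I']

Answer: F849A,G849M,G876S,V831Q,Y367H,Y579I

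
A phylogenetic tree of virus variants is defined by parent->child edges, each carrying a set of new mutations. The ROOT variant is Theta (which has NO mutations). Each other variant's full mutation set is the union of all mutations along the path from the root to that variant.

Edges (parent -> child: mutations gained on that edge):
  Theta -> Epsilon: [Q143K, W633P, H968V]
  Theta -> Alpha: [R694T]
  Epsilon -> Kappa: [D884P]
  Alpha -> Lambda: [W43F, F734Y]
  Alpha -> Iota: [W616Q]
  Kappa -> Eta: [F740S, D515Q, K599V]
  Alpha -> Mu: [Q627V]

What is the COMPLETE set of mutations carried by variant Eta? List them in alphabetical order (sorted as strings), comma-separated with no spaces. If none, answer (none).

At Theta: gained [] -> total []
At Epsilon: gained ['Q143K', 'W633P', 'H968V'] -> total ['H968V', 'Q143K', 'W633P']
At Kappa: gained ['D884P'] -> total ['D884P', 'H968V', 'Q143K', 'W633P']
At Eta: gained ['F740S', 'D515Q', 'K599V'] -> total ['D515Q', 'D884P', 'F740S', 'H968V', 'K599V', 'Q143K', 'W633P']

Answer: D515Q,D884P,F740S,H968V,K599V,Q143K,W633P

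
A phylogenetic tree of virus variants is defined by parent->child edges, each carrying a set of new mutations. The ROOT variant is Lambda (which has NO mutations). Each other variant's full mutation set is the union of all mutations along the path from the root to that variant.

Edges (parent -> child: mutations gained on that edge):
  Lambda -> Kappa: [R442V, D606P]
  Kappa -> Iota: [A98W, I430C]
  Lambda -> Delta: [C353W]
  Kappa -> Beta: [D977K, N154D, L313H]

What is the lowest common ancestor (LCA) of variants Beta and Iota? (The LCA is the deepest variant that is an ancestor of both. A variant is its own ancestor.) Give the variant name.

Path from root to Beta: Lambda -> Kappa -> Beta
  ancestors of Beta: {Lambda, Kappa, Beta}
Path from root to Iota: Lambda -> Kappa -> Iota
  ancestors of Iota: {Lambda, Kappa, Iota}
Common ancestors: {Lambda, Kappa}
Walk up from Iota: Iota (not in ancestors of Beta), Kappa (in ancestors of Beta), Lambda (in ancestors of Beta)
Deepest common ancestor (LCA) = Kappa

Answer: Kappa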